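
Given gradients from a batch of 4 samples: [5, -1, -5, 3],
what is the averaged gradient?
Average gradient = 0.5

Average = (1/4)(5 + -1 + -5 + 3) = 2/4 = 0.5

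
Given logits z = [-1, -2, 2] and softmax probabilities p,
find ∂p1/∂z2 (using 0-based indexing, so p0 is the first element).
∂p1/∂z2 = -0.01605

p = softmax(z) = [0.04661, 0.01715, 0.9362]
p1 = 0.01715, p2 = 0.9362

∂p1/∂z2 = -p1 × p2 = -0.01715 × 0.9362 = -0.01605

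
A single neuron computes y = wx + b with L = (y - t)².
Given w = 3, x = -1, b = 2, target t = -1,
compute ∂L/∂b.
∂L/∂b = 0

y = wx + b = (3)(-1) + 2 = -1
∂L/∂y = 2(y - t) = 2(-1 - -1) = 0
∂y/∂b = 1
∂L/∂b = ∂L/∂y · ∂y/∂b = 0 × 1 = 0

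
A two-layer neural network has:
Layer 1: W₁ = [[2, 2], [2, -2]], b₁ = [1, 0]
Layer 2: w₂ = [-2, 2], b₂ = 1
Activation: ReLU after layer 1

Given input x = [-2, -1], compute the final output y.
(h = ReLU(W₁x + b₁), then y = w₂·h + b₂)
y = 1

Layer 1 pre-activation: z₁ = [-5, -2]
After ReLU: h = [0, 0]
Layer 2 output: y = -2×0 + 2×0 + 1 = 1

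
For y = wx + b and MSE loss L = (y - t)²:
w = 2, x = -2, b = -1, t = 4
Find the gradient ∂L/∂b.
∂L/∂b = -18

y = wx + b = (2)(-2) + -1 = -5
∂L/∂y = 2(y - t) = 2(-5 - 4) = -18
∂y/∂b = 1
∂L/∂b = ∂L/∂y · ∂y/∂b = -18 × 1 = -18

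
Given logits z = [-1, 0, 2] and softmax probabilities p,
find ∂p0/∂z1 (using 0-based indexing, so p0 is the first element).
∂p0/∂z1 = -0.004797

p = softmax(z) = [0.04201, 0.1142, 0.8438]
p0 = 0.04201, p1 = 0.1142

∂p0/∂z1 = -p0 × p1 = -0.04201 × 0.1142 = -0.004797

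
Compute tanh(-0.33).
-0.3185

tanh(-0.33) = (e^(-0.33) - e^(0.33))/(e^(-0.33) + e^(0.33)) = -0.3185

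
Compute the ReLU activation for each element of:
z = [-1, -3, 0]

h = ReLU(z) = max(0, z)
h = [0, 0, 0]

ReLU applied element-wise: max(0,-1)=0, max(0,-3)=0, max(0,0)=0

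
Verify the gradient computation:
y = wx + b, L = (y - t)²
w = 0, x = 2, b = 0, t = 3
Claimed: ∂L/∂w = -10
Incorrect

y = (0)(2) + 0 = 0
∂L/∂y = 2(y - t) = 2(0 - 3) = -6
∂y/∂w = x = 2
∂L/∂w = -6 × 2 = -12

Claimed value: -10
Incorrect: The correct gradient is -12.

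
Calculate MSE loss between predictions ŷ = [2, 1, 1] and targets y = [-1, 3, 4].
MSE = 7.333

MSE = (1/3)((2--1)² + (1-3)² + (1-4)²) = (1/3)(9 + 4 + 9) = 7.333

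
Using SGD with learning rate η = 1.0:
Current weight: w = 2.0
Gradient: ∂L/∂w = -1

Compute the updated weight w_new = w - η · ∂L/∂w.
w_new = 3

w_new = w - η·∂L/∂w = 2.0 - 1.0×(-1) = 2.0 - (-1) = 3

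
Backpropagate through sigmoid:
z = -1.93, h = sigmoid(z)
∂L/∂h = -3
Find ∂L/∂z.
∂L/∂z = -0.3321

σ(-1.93) = 0.1268
σ'(-1.93) = σ(-1.93)(1 - σ(-1.93)) = 0.1268 × 0.8732 = 0.1107
∂L/∂z = ∂L/∂h · σ'(z) = -3 × 0.1107 = -0.3321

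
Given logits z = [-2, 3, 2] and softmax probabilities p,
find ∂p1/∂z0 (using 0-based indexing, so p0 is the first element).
∂p1/∂z0 = -0.003566

p = softmax(z) = [0.004902, 0.7275, 0.2676]
p1 = 0.7275, p0 = 0.004902

∂p1/∂z0 = -p1 × p0 = -0.7275 × 0.004902 = -0.003566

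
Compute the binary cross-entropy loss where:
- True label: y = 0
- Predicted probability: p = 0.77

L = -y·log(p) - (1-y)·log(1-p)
L = 1.47

L = -0·log(0.77) - 1·log(0.23) = -log(0.23) = 1.47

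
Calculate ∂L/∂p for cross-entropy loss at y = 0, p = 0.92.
∂L/∂p = 12.5

∂L/∂p = -y/p + (1-y)/(1-p) = 0 + 1/0.08 = 12.5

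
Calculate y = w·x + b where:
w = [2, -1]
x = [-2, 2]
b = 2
y = -4

y = (2)(-2) + (-1)(2) + 2 = -4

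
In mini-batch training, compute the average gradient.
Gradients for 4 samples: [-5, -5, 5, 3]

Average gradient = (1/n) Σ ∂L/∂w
Average gradient = -0.5

Average = (1/4)(-5 + -5 + 5 + 3) = -2/4 = -0.5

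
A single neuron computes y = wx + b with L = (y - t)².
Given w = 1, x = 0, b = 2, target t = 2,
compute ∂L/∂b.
∂L/∂b = 0

y = wx + b = (1)(0) + 2 = 2
∂L/∂y = 2(y - t) = 2(2 - 2) = 0
∂y/∂b = 1
∂L/∂b = ∂L/∂y · ∂y/∂b = 0 × 1 = 0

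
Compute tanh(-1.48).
-0.9015

tanh(-1.48) = (e^(-1.48) - e^(1.48))/(e^(-1.48) + e^(1.48)) = -0.9015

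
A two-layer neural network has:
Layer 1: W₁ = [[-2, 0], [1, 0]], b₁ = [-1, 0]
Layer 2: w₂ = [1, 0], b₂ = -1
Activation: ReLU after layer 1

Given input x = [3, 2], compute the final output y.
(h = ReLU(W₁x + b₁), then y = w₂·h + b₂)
y = -1

Layer 1 pre-activation: z₁ = [-7, 3]
After ReLU: h = [0, 3]
Layer 2 output: y = 1×0 + 0×3 + -1 = -1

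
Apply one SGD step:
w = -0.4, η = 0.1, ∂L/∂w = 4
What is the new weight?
w_new = -0.8

w_new = w - η·∂L/∂w = -0.4 - 0.1×(4) = -0.4 - (0.4) = -0.8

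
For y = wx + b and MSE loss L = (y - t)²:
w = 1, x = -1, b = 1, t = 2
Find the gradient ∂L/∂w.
∂L/∂w = 4

y = wx + b = (1)(-1) + 1 = 0
∂L/∂y = 2(y - t) = 2(0 - 2) = -4
∂y/∂w = x = -1
∂L/∂w = ∂L/∂y · ∂y/∂w = -4 × -1 = 4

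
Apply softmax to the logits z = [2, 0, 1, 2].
p = [0.3995, 0.0541, 0.147, 0.3995]

exp(z) = [7.389, 1, 2.718, 7.389]
Sum = 18.5
p = [0.3995, 0.0541, 0.147, 0.3995]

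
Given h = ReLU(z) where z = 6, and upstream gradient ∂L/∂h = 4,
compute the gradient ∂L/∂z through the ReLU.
∂L/∂z = 4

h = ReLU(6) = 6
Since z > 0: ∂h/∂z = 1
∂L/∂z = ∂L/∂h · ∂h/∂z = 4 × 1 = 4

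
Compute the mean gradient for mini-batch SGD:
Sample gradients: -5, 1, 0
Average gradient = -1.333

Average = (1/3)(-5 + 1 + 0) = -4/3 = -1.333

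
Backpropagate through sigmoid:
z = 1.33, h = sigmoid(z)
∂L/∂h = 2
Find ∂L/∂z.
∂L/∂z = 0.3308

σ(1.33) = 0.7908
σ'(1.33) = σ(1.33)(1 - σ(1.33)) = 0.7908 × 0.2092 = 0.1654
∂L/∂z = ∂L/∂h · σ'(z) = 2 × 0.1654 = 0.3308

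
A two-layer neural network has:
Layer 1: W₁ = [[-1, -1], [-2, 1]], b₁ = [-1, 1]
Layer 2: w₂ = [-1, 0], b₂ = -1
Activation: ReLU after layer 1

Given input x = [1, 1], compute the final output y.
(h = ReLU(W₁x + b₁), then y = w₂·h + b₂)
y = -1

Layer 1 pre-activation: z₁ = [-3, 0]
After ReLU: h = [0, 0]
Layer 2 output: y = -1×0 + 0×0 + -1 = -1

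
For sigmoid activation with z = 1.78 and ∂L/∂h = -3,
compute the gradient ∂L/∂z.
∂L/∂z = -0.3704

σ(1.78) = 0.8557
σ'(1.78) = σ(1.78)(1 - σ(1.78)) = 0.8557 × 0.1443 = 0.1235
∂L/∂z = ∂L/∂h · σ'(z) = -3 × 0.1235 = -0.3704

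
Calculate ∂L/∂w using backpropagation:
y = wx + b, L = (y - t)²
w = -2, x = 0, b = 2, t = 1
∂L/∂w = 0

y = wx + b = (-2)(0) + 2 = 2
∂L/∂y = 2(y - t) = 2(2 - 1) = 2
∂y/∂w = x = 0
∂L/∂w = ∂L/∂y · ∂y/∂w = 2 × 0 = 0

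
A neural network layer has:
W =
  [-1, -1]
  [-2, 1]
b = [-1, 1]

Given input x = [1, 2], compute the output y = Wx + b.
y = [-4, 1]

Wx = [-1×1 + -1×2, -2×1 + 1×2]
   = [-3, 0]
y = Wx + b = [-3 + -1, 0 + 1] = [-4, 1]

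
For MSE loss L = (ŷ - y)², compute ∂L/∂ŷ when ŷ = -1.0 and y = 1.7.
∂L/∂ŷ = -5.4

∂L/∂ŷ = 2(ŷ - y) = 2(-1.0 - 1.7) = 2(-2.7) = -5.4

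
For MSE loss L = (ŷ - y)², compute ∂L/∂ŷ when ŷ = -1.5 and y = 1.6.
∂L/∂ŷ = -6.2

∂L/∂ŷ = 2(ŷ - y) = 2(-1.5 - 1.6) = 2(-3.1) = -6.2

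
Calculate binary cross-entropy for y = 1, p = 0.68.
L = 0.3857

L = -1·log(0.68) - 0·log(0.32) = -log(0.68) = 0.3857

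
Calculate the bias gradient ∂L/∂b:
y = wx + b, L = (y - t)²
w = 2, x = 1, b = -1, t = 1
∂L/∂b = 0

y = wx + b = (2)(1) + -1 = 1
∂L/∂y = 2(y - t) = 2(1 - 1) = 0
∂y/∂b = 1
∂L/∂b = ∂L/∂y · ∂y/∂b = 0 × 1 = 0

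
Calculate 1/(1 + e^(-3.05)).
0.9548

sigmoid(3.05) = 1/(1 + e^(-3.05)) = 1/(1 + 0.04736) = 0.9548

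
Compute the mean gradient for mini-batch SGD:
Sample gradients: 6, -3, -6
Average gradient = -1

Average = (1/3)(6 + -3 + -6) = -3/3 = -1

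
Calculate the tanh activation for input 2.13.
0.9721

tanh(2.13) = (e^(2.13) - e^(-2.13))/(e^(2.13) + e^(-2.13)) = 0.9721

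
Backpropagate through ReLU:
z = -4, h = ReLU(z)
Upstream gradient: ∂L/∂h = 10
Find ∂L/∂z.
∂L/∂z = 0

h = ReLU(-4) = 0
Since z < 0: ∂h/∂z = 0
∂L/∂z = ∂L/∂h · ∂h/∂z = 10 × 0 = 0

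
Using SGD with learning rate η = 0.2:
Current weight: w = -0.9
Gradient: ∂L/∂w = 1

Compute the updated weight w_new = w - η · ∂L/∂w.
w_new = -1.1

w_new = w - η·∂L/∂w = -0.9 - 0.2×(1) = -0.9 - (0.2) = -1.1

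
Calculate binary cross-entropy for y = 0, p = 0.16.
L = 0.1744

L = -0·log(0.16) - 1·log(0.84) = -log(0.84) = 0.1744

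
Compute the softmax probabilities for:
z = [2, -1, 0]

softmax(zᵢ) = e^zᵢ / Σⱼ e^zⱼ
p = [0.8438, 0.042, 0.1142]

exp(z) = [7.389, 0.3679, 1]
Sum = 8.757
p = [0.8438, 0.042, 0.1142]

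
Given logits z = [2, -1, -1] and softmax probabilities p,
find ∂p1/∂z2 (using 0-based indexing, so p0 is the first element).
∂p1/∂z2 = -0.00205

p = softmax(z) = [0.9094, 0.04528, 0.04528]
p1 = 0.04528, p2 = 0.04528

∂p1/∂z2 = -p1 × p2 = -0.04528 × 0.04528 = -0.00205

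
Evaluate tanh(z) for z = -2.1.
-0.9705

tanh(-2.1) = (e^(-2.1) - e^(2.1))/(e^(-2.1) + e^(2.1)) = -0.9705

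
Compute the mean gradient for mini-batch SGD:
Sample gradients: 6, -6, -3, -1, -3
Average gradient = -1.4

Average = (1/5)(6 + -6 + -3 + -1 + -3) = -7/5 = -1.4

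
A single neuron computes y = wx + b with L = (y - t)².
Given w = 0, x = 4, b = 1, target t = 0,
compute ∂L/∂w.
∂L/∂w = 8

y = wx + b = (0)(4) + 1 = 1
∂L/∂y = 2(y - t) = 2(1 - 0) = 2
∂y/∂w = x = 4
∂L/∂w = ∂L/∂y · ∂y/∂w = 2 × 4 = 8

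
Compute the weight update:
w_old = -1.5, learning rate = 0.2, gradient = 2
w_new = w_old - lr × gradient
w_new = -1.9

w_new = w - η·∂L/∂w = -1.5 - 0.2×(2) = -1.5 - (0.4) = -1.9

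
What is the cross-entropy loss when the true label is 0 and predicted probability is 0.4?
L = 0.5108

L = -0·log(0.4) - 1·log(0.6) = -log(0.6) = 0.5108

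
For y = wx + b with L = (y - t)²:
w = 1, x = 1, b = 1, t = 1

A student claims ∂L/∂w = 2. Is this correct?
Correct

y = (1)(1) + 1 = 2
∂L/∂y = 2(y - t) = 2(2 - 1) = 2
∂y/∂w = x = 1
∂L/∂w = 2 × 1 = 2

Claimed value: 2
Correct: The correct gradient is 2.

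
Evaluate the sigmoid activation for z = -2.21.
0.09886

sigmoid(-2.21) = 1/(1 + e^(2.21)) = 1/(1 + 9.116) = 0.09886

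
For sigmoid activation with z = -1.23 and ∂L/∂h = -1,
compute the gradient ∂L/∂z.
∂L/∂z = -0.175

σ(-1.23) = 0.2262
σ'(-1.23) = σ(-1.23)(1 - σ(-1.23)) = 0.2262 × 0.7738 = 0.175
∂L/∂z = ∂L/∂h · σ'(z) = -1 × 0.175 = -0.175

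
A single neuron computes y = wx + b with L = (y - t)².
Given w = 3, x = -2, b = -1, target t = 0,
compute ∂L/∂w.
∂L/∂w = 28

y = wx + b = (3)(-2) + -1 = -7
∂L/∂y = 2(y - t) = 2(-7 - 0) = -14
∂y/∂w = x = -2
∂L/∂w = ∂L/∂y · ∂y/∂w = -14 × -2 = 28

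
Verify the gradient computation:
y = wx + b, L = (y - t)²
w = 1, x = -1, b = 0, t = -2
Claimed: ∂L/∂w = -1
Incorrect

y = (1)(-1) + 0 = -1
∂L/∂y = 2(y - t) = 2(-1 - -2) = 2
∂y/∂w = x = -1
∂L/∂w = 2 × -1 = -2

Claimed value: -1
Incorrect: The correct gradient is -2.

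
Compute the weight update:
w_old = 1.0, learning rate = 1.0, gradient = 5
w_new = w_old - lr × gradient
w_new = -4

w_new = w - η·∂L/∂w = 1.0 - 1.0×(5) = 1.0 - (5) = -4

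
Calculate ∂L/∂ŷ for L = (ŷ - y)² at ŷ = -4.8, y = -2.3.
∂L/∂ŷ = -5.0

∂L/∂ŷ = 2(ŷ - y) = 2(-4.8 - -2.3) = 2(-2.5) = -5.0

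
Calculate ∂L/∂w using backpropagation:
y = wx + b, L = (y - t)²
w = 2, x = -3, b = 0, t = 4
∂L/∂w = 60

y = wx + b = (2)(-3) + 0 = -6
∂L/∂y = 2(y - t) = 2(-6 - 4) = -20
∂y/∂w = x = -3
∂L/∂w = ∂L/∂y · ∂y/∂w = -20 × -3 = 60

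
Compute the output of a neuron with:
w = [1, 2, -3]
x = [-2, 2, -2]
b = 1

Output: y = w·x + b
y = 9

y = (1)(-2) + (2)(2) + (-3)(-2) + 1 = 9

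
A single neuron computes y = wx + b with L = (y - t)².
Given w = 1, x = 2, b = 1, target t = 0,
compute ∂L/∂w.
∂L/∂w = 12

y = wx + b = (1)(2) + 1 = 3
∂L/∂y = 2(y - t) = 2(3 - 0) = 6
∂y/∂w = x = 2
∂L/∂w = ∂L/∂y · ∂y/∂w = 6 × 2 = 12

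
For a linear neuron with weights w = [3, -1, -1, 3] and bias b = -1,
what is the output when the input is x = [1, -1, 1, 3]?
y = 11

y = (3)(1) + (-1)(-1) + (-1)(1) + (3)(3) + -1 = 11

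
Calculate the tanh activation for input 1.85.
0.9517

tanh(1.85) = (e^(1.85) - e^(-1.85))/(e^(1.85) + e^(-1.85)) = 0.9517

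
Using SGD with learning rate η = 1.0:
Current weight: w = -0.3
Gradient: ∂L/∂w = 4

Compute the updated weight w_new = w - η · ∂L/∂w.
w_new = -4.3

w_new = w - η·∂L/∂w = -0.3 - 1.0×(4) = -0.3 - (4) = -4.3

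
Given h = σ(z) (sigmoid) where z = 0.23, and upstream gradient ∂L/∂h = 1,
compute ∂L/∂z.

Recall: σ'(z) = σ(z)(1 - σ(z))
∂L/∂z = 0.2467

σ(0.23) = 0.5572
σ'(0.23) = σ(0.23)(1 - σ(0.23)) = 0.5572 × 0.4428 = 0.2467
∂L/∂z = ∂L/∂h · σ'(z) = 1 × 0.2467 = 0.2467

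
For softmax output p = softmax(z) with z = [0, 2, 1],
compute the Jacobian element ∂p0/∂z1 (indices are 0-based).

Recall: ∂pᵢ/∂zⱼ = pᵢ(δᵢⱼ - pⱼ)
∂p0/∂z1 = -0.05989

p = softmax(z) = [0.09003, 0.6652, 0.2447]
p0 = 0.09003, p1 = 0.6652

∂p0/∂z1 = -p0 × p1 = -0.09003 × 0.6652 = -0.05989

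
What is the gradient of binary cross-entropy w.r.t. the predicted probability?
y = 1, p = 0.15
∂L/∂p = -6.667

∂L/∂p = -y/p + (1-y)/(1-p) = -1/0.15 + 0 = -6.667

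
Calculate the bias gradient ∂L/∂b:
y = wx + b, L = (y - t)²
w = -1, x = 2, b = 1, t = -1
∂L/∂b = 0

y = wx + b = (-1)(2) + 1 = -1
∂L/∂y = 2(y - t) = 2(-1 - -1) = 0
∂y/∂b = 1
∂L/∂b = ∂L/∂y · ∂y/∂b = 0 × 1 = 0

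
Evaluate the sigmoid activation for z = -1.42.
0.1947

sigmoid(-1.42) = 1/(1 + e^(1.42)) = 1/(1 + 4.137) = 0.1947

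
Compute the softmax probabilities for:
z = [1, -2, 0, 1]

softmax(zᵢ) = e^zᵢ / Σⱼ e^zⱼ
p = [0.4136, 0.0206, 0.1522, 0.4136]

exp(z) = [2.718, 0.1353, 1, 2.718]
Sum = 6.572
p = [0.4136, 0.0206, 0.1522, 0.4136]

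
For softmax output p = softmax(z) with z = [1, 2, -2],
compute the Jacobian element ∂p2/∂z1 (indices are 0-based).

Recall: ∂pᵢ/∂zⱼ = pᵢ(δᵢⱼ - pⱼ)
∂p2/∂z1 = -0.009532

p = softmax(z) = [0.2654, 0.7214, 0.01321]
p2 = 0.01321, p1 = 0.7214

∂p2/∂z1 = -p2 × p1 = -0.01321 × 0.7214 = -0.009532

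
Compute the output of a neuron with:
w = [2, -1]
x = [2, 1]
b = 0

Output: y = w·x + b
y = 3

y = (2)(2) + (-1)(1) + 0 = 3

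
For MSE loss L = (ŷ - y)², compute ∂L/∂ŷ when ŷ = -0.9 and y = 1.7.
∂L/∂ŷ = -5.2

∂L/∂ŷ = 2(ŷ - y) = 2(-0.9 - 1.7) = 2(-2.6) = -5.2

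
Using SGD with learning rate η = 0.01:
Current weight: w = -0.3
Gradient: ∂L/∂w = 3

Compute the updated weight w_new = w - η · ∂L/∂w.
w_new = -0.33

w_new = w - η·∂L/∂w = -0.3 - 0.01×(3) = -0.3 - (0.03) = -0.33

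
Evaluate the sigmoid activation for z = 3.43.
0.9686

sigmoid(3.43) = 1/(1 + e^(-3.43)) = 1/(1 + 0.03239) = 0.9686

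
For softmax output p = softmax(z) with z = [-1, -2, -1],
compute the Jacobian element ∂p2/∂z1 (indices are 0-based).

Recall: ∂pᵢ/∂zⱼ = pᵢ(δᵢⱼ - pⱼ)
∂p2/∂z1 = -0.06561

p = softmax(z) = [0.4223, 0.1554, 0.4223]
p2 = 0.4223, p1 = 0.1554

∂p2/∂z1 = -p2 × p1 = -0.4223 × 0.1554 = -0.06561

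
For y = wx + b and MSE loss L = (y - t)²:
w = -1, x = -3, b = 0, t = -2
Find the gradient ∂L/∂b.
∂L/∂b = 10

y = wx + b = (-1)(-3) + 0 = 3
∂L/∂y = 2(y - t) = 2(3 - -2) = 10
∂y/∂b = 1
∂L/∂b = ∂L/∂y · ∂y/∂b = 10 × 1 = 10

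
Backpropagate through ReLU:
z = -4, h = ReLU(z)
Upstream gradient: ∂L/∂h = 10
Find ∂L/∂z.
∂L/∂z = 0

h = ReLU(-4) = 0
Since z < 0: ∂h/∂z = 0
∂L/∂z = ∂L/∂h · ∂h/∂z = 10 × 0 = 0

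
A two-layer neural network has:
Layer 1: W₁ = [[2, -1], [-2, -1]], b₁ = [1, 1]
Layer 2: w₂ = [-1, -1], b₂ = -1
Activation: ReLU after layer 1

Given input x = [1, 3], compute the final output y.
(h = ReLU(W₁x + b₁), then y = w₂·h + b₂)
y = -1

Layer 1 pre-activation: z₁ = [0, -4]
After ReLU: h = [0, 0]
Layer 2 output: y = -1×0 + -1×0 + -1 = -1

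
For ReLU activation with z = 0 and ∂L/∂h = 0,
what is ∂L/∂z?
∂L/∂z = 0

h = ReLU(0) = 0
At z = 0: ∂h/∂z = 0 (by convention)
∂L/∂z = ∂L/∂h · ∂h/∂z = 0 × 0 = 0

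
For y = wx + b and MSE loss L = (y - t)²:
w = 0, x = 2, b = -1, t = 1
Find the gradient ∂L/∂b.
∂L/∂b = -4

y = wx + b = (0)(2) + -1 = -1
∂L/∂y = 2(y - t) = 2(-1 - 1) = -4
∂y/∂b = 1
∂L/∂b = ∂L/∂y · ∂y/∂b = -4 × 1 = -4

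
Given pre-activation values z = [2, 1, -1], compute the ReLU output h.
h = [2, 1, 0]

ReLU applied element-wise: max(0,2)=2, max(0,1)=1, max(0,-1)=0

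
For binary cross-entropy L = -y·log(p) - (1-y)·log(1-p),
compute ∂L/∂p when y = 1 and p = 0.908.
∂L/∂p = -1.101

∂L/∂p = -y/p + (1-y)/(1-p) = -1/0.908 + 0 = -1.101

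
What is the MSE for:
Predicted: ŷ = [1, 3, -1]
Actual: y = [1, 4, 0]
MSE = 0.6667

MSE = (1/3)((1-1)² + (3-4)² + (-1-0)²) = (1/3)(0 + 1 + 1) = 0.6667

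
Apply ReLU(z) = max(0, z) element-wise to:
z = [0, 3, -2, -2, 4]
h = [0, 3, 0, 0, 4]

ReLU applied element-wise: max(0,0)=0, max(0,3)=3, max(0,-2)=0, max(0,-2)=0, max(0,4)=4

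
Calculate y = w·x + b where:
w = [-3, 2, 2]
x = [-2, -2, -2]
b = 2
y = 0

y = (-3)(-2) + (2)(-2) + (2)(-2) + 2 = 0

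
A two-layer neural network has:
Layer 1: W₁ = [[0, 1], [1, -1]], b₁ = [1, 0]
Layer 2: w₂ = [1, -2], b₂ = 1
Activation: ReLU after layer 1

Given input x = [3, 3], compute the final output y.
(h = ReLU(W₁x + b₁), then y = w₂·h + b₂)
y = 5

Layer 1 pre-activation: z₁ = [4, 0]
After ReLU: h = [4, 0]
Layer 2 output: y = 1×4 + -2×0 + 1 = 5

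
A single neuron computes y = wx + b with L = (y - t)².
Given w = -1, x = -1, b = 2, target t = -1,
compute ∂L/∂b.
∂L/∂b = 8

y = wx + b = (-1)(-1) + 2 = 3
∂L/∂y = 2(y - t) = 2(3 - -1) = 8
∂y/∂b = 1
∂L/∂b = ∂L/∂y · ∂y/∂b = 8 × 1 = 8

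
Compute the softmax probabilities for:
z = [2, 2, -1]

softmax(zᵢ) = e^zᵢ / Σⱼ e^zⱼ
p = [0.4879, 0.4879, 0.0243]

exp(z) = [7.389, 7.389, 0.3679]
Sum = 15.15
p = [0.4879, 0.4879, 0.0243]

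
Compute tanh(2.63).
0.9897

tanh(2.63) = (e^(2.63) - e^(-2.63))/(e^(2.63) + e^(-2.63)) = 0.9897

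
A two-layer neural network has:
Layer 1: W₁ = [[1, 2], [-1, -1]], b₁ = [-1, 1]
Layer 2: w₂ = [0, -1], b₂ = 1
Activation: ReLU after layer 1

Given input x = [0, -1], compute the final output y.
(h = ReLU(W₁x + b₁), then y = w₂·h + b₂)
y = -1

Layer 1 pre-activation: z₁ = [-3, 2]
After ReLU: h = [0, 2]
Layer 2 output: y = 0×0 + -1×2 + 1 = -1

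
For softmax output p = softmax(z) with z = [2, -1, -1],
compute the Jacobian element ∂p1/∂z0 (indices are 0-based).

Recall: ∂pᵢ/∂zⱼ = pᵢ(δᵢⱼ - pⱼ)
∂p1/∂z0 = -0.04118

p = softmax(z) = [0.9094, 0.04528, 0.04528]
p1 = 0.04528, p0 = 0.9094

∂p1/∂z0 = -p1 × p0 = -0.04528 × 0.9094 = -0.04118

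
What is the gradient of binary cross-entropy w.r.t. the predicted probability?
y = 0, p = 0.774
∂L/∂p = 4.425

∂L/∂p = -y/p + (1-y)/(1-p) = 0 + 1/0.226 = 4.425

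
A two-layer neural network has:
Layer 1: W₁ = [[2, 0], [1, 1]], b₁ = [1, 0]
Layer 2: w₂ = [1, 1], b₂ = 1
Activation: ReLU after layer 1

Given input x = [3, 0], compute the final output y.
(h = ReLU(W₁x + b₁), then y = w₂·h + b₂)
y = 11

Layer 1 pre-activation: z₁ = [7, 3]
After ReLU: h = [7, 3]
Layer 2 output: y = 1×7 + 1×3 + 1 = 11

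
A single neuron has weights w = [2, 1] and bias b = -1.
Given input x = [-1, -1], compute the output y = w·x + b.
y = -4

y = (2)(-1) + (1)(-1) + -1 = -4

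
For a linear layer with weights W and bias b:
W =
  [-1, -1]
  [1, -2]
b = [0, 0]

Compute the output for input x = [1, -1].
y = [0, 3]

Wx = [-1×1 + -1×-1, 1×1 + -2×-1]
   = [0, 3]
y = Wx + b = [0 + 0, 3 + 0] = [0, 3]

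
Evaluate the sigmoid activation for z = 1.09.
0.7484

sigmoid(1.09) = 1/(1 + e^(-1.09)) = 1/(1 + 0.3362) = 0.7484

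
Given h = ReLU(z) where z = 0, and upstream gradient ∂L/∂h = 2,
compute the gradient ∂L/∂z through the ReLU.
∂L/∂z = 0

h = ReLU(0) = 0
At z = 0: ∂h/∂z = 0 (by convention)
∂L/∂z = ∂L/∂h · ∂h/∂z = 2 × 0 = 0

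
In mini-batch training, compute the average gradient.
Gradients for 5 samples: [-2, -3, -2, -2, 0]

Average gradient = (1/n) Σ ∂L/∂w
Average gradient = -1.8

Average = (1/5)(-2 + -3 + -2 + -2 + 0) = -9/5 = -1.8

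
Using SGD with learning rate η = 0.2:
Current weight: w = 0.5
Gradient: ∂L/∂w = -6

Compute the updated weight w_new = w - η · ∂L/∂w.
w_new = 1.7

w_new = w - η·∂L/∂w = 0.5 - 0.2×(-6) = 0.5 - (-1.2) = 1.7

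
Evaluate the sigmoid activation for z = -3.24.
0.03769

sigmoid(-3.24) = 1/(1 + e^(3.24)) = 1/(1 + 25.53) = 0.03769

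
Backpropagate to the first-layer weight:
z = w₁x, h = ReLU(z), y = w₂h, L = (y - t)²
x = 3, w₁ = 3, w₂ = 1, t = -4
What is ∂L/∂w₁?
∂L/∂w₁ = 78

Forward pass:
z = w₁x = 3×3 = 9
h = ReLU(9) = 9
y = w₂h = 1×9 = 9

Backward pass:
∂L/∂y = 2(y - t) = 2(9 - -4) = 26
∂y/∂h = w₂ = 1
∂h/∂z = 1 (ReLU derivative)
∂z/∂w₁ = x = 3

∂L/∂w₁ = 26 × 1 × 1 × 3 = 78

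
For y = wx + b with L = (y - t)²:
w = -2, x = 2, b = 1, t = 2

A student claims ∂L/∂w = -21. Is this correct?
Incorrect

y = (-2)(2) + 1 = -3
∂L/∂y = 2(y - t) = 2(-3 - 2) = -10
∂y/∂w = x = 2
∂L/∂w = -10 × 2 = -20

Claimed value: -21
Incorrect: The correct gradient is -20.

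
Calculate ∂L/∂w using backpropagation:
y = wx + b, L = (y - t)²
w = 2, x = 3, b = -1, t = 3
∂L/∂w = 12

y = wx + b = (2)(3) + -1 = 5
∂L/∂y = 2(y - t) = 2(5 - 3) = 4
∂y/∂w = x = 3
∂L/∂w = ∂L/∂y · ∂y/∂w = 4 × 3 = 12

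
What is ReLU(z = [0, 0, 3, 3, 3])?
h = [0, 0, 3, 3, 3]

ReLU applied element-wise: max(0,0)=0, max(0,0)=0, max(0,3)=3, max(0,3)=3, max(0,3)=3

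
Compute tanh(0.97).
0.7487

tanh(0.97) = (e^(0.97) - e^(-0.97))/(e^(0.97) + e^(-0.97)) = 0.7487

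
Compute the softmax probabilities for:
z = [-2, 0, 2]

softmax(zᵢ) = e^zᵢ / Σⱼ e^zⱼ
p = [0.0159, 0.1173, 0.8668]

exp(z) = [0.1353, 1, 7.389]
Sum = 8.524
p = [0.0159, 0.1173, 0.8668]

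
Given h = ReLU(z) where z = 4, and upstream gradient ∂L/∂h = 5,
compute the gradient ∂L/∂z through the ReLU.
∂L/∂z = 5

h = ReLU(4) = 4
Since z > 0: ∂h/∂z = 1
∂L/∂z = ∂L/∂h · ∂h/∂z = 5 × 1 = 5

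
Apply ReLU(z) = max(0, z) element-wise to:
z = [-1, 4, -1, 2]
h = [0, 4, 0, 2]

ReLU applied element-wise: max(0,-1)=0, max(0,4)=4, max(0,-1)=0, max(0,2)=2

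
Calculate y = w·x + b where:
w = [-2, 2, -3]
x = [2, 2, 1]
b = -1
y = -4

y = (-2)(2) + (2)(2) + (-3)(1) + -1 = -4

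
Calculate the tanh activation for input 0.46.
0.4301

tanh(0.46) = (e^(0.46) - e^(-0.46))/(e^(0.46) + e^(-0.46)) = 0.4301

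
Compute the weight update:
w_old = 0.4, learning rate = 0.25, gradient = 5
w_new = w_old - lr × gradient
w_new = -0.85

w_new = w - η·∂L/∂w = 0.4 - 0.25×(5) = 0.4 - (1.25) = -0.85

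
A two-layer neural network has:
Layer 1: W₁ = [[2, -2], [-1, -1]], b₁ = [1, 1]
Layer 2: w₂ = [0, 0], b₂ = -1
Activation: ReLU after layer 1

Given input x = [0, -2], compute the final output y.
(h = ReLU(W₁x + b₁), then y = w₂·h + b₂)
y = -1

Layer 1 pre-activation: z₁ = [5, 3]
After ReLU: h = [5, 3]
Layer 2 output: y = 0×5 + 0×3 + -1 = -1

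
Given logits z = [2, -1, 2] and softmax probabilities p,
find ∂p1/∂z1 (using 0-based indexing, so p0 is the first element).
∂p1/∂z1 = 0.0237

p = softmax(z) = [0.4879, 0.02429, 0.4879]
p1 = 0.02429

∂p1/∂z1 = p1(1 - p1) = 0.02429 × (1 - 0.02429) = 0.0237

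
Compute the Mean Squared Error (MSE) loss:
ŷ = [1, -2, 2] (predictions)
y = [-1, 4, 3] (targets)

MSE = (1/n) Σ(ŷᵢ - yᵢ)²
MSE = 13.67

MSE = (1/3)((1--1)² + (-2-4)² + (2-3)²) = (1/3)(4 + 36 + 1) = 13.67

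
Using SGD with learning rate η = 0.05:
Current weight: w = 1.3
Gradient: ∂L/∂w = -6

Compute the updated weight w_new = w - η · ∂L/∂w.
w_new = 1.6

w_new = w - η·∂L/∂w = 1.3 - 0.05×(-6) = 1.3 - (-0.3) = 1.6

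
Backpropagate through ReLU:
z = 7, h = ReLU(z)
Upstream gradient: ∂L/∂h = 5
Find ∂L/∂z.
∂L/∂z = 5

h = ReLU(7) = 7
Since z > 0: ∂h/∂z = 1
∂L/∂z = ∂L/∂h · ∂h/∂z = 5 × 1 = 5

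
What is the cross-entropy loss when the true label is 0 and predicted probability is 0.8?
L = 1.609

L = -0·log(0.8) - 1·log(0.2) = -log(0.2) = 1.609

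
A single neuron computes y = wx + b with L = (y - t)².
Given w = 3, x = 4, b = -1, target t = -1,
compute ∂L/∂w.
∂L/∂w = 96

y = wx + b = (3)(4) + -1 = 11
∂L/∂y = 2(y - t) = 2(11 - -1) = 24
∂y/∂w = x = 4
∂L/∂w = ∂L/∂y · ∂y/∂w = 24 × 4 = 96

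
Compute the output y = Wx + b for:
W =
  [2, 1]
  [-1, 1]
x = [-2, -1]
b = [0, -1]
y = [-5, 0]

Wx = [2×-2 + 1×-1, -1×-2 + 1×-1]
   = [-5, 1]
y = Wx + b = [-5 + 0, 1 + -1] = [-5, 0]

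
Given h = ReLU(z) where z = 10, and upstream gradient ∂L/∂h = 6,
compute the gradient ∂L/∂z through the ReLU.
∂L/∂z = 6

h = ReLU(10) = 10
Since z > 0: ∂h/∂z = 1
∂L/∂z = ∂L/∂h · ∂h/∂z = 6 × 1 = 6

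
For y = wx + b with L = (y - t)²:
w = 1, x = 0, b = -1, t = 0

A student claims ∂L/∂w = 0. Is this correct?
Correct

y = (1)(0) + -1 = -1
∂L/∂y = 2(y - t) = 2(-1 - 0) = -2
∂y/∂w = x = 0
∂L/∂w = -2 × 0 = 0

Claimed value: 0
Correct: The correct gradient is 0.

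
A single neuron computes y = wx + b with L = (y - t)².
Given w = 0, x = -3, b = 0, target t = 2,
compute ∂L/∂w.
∂L/∂w = 12

y = wx + b = (0)(-3) + 0 = 0
∂L/∂y = 2(y - t) = 2(0 - 2) = -4
∂y/∂w = x = -3
∂L/∂w = ∂L/∂y · ∂y/∂w = -4 × -3 = 12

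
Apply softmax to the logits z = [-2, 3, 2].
p = [0.0049, 0.7275, 0.2676]

exp(z) = [0.1353, 20.09, 7.389]
Sum = 27.61
p = [0.0049, 0.7275, 0.2676]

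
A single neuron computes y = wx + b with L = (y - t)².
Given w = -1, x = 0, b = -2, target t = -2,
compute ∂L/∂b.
∂L/∂b = 0

y = wx + b = (-1)(0) + -2 = -2
∂L/∂y = 2(y - t) = 2(-2 - -2) = 0
∂y/∂b = 1
∂L/∂b = ∂L/∂y · ∂y/∂b = 0 × 1 = 0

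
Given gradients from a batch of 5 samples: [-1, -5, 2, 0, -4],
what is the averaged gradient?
Average gradient = -1.6

Average = (1/5)(-1 + -5 + 2 + 0 + -4) = -8/5 = -1.6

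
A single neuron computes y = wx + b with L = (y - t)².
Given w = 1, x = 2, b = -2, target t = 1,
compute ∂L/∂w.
∂L/∂w = -4

y = wx + b = (1)(2) + -2 = 0
∂L/∂y = 2(y - t) = 2(0 - 1) = -2
∂y/∂w = x = 2
∂L/∂w = ∂L/∂y · ∂y/∂w = -2 × 2 = -4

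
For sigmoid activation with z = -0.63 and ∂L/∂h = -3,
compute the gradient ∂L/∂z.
∂L/∂z = -0.6802

σ(-0.63) = 0.3475
σ'(-0.63) = σ(-0.63)(1 - σ(-0.63)) = 0.3475 × 0.6525 = 0.2267
∂L/∂z = ∂L/∂h · σ'(z) = -3 × 0.2267 = -0.6802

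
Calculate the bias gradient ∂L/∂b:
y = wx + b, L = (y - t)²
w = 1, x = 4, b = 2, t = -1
∂L/∂b = 14

y = wx + b = (1)(4) + 2 = 6
∂L/∂y = 2(y - t) = 2(6 - -1) = 14
∂y/∂b = 1
∂L/∂b = ∂L/∂y · ∂y/∂b = 14 × 1 = 14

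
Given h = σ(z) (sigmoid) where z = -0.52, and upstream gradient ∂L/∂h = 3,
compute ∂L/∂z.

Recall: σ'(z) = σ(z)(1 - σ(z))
∂L/∂z = 0.7015

σ(-0.52) = 0.3729
σ'(-0.52) = σ(-0.52)(1 - σ(-0.52)) = 0.3729 × 0.6271 = 0.2338
∂L/∂z = ∂L/∂h · σ'(z) = 3 × 0.2338 = 0.7015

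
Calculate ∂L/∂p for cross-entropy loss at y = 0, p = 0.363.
∂L/∂p = 1.57

∂L/∂p = -y/p + (1-y)/(1-p) = 0 + 1/0.637 = 1.57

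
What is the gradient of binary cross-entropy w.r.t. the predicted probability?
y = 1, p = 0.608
∂L/∂p = -1.645

∂L/∂p = -y/p + (1-y)/(1-p) = -1/0.608 + 0 = -1.645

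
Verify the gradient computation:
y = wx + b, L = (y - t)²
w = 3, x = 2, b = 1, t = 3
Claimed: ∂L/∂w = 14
Incorrect

y = (3)(2) + 1 = 7
∂L/∂y = 2(y - t) = 2(7 - 3) = 8
∂y/∂w = x = 2
∂L/∂w = 8 × 2 = 16

Claimed value: 14
Incorrect: The correct gradient is 16.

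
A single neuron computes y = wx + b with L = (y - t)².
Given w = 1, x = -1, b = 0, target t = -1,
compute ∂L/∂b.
∂L/∂b = 0

y = wx + b = (1)(-1) + 0 = -1
∂L/∂y = 2(y - t) = 2(-1 - -1) = 0
∂y/∂b = 1
∂L/∂b = ∂L/∂y · ∂y/∂b = 0 × 1 = 0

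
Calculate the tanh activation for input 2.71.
0.9912

tanh(2.71) = (e^(2.71) - e^(-2.71))/(e^(2.71) + e^(-2.71)) = 0.9912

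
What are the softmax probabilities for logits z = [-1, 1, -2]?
p = [0.1142, 0.8438, 0.042]

exp(z) = [0.3679, 2.718, 0.1353]
Sum = 3.221
p = [0.1142, 0.8438, 0.042]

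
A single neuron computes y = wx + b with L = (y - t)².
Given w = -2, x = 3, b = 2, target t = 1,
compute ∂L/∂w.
∂L/∂w = -30

y = wx + b = (-2)(3) + 2 = -4
∂L/∂y = 2(y - t) = 2(-4 - 1) = -10
∂y/∂w = x = 3
∂L/∂w = ∂L/∂y · ∂y/∂w = -10 × 3 = -30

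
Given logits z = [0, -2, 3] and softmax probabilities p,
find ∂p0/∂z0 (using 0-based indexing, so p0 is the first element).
∂p0/∂z0 = 0.0449

p = softmax(z) = [0.04712, 0.006377, 0.9465]
p0 = 0.04712

∂p0/∂z0 = p0(1 - p0) = 0.04712 × (1 - 0.04712) = 0.0449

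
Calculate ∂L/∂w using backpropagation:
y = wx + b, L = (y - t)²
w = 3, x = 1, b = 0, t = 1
∂L/∂w = 4

y = wx + b = (3)(1) + 0 = 3
∂L/∂y = 2(y - t) = 2(3 - 1) = 4
∂y/∂w = x = 1
∂L/∂w = ∂L/∂y · ∂y/∂w = 4 × 1 = 4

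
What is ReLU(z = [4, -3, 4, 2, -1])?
h = [4, 0, 4, 2, 0]

ReLU applied element-wise: max(0,4)=4, max(0,-3)=0, max(0,4)=4, max(0,2)=2, max(0,-1)=0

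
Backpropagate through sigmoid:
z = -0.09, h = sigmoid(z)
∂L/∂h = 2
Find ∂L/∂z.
∂L/∂z = 0.499

σ(-0.09) = 0.4775
σ'(-0.09) = σ(-0.09)(1 - σ(-0.09)) = 0.4775 × 0.5225 = 0.2495
∂L/∂z = ∂L/∂h · σ'(z) = 2 × 0.2495 = 0.499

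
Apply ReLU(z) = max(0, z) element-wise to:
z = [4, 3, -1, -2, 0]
h = [4, 3, 0, 0, 0]

ReLU applied element-wise: max(0,4)=4, max(0,3)=3, max(0,-1)=0, max(0,-2)=0, max(0,0)=0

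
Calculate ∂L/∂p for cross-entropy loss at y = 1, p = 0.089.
∂L/∂p = -11.24

∂L/∂p = -y/p + (1-y)/(1-p) = -1/0.089 + 0 = -11.24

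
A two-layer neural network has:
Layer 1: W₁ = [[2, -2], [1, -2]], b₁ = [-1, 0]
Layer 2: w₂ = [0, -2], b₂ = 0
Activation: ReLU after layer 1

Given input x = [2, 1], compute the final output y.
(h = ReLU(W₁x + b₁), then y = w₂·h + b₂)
y = 0

Layer 1 pre-activation: z₁ = [1, 0]
After ReLU: h = [1, 0]
Layer 2 output: y = 0×1 + -2×0 + 0 = 0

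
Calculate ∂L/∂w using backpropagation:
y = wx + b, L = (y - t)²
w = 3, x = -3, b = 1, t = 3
∂L/∂w = 66

y = wx + b = (3)(-3) + 1 = -8
∂L/∂y = 2(y - t) = 2(-8 - 3) = -22
∂y/∂w = x = -3
∂L/∂w = ∂L/∂y · ∂y/∂w = -22 × -3 = 66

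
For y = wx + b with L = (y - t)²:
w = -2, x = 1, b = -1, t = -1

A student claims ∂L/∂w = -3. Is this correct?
Incorrect

y = (-2)(1) + -1 = -3
∂L/∂y = 2(y - t) = 2(-3 - -1) = -4
∂y/∂w = x = 1
∂L/∂w = -4 × 1 = -4

Claimed value: -3
Incorrect: The correct gradient is -4.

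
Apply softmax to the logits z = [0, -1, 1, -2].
p = [0.2369, 0.0871, 0.6439, 0.0321]

exp(z) = [1, 0.3679, 2.718, 0.1353]
Sum = 4.221
p = [0.2369, 0.0871, 0.6439, 0.0321]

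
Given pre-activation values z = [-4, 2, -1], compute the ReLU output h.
h = [0, 2, 0]

ReLU applied element-wise: max(0,-4)=0, max(0,2)=2, max(0,-1)=0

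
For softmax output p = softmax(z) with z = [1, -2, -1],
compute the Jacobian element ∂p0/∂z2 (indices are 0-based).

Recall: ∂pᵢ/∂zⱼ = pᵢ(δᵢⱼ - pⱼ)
∂p0/∂z2 = -0.09636

p = softmax(z) = [0.8438, 0.04201, 0.1142]
p0 = 0.8438, p2 = 0.1142

∂p0/∂z2 = -p0 × p2 = -0.8438 × 0.1142 = -0.09636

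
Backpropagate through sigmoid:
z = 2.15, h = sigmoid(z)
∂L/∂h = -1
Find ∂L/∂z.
∂L/∂z = -0.09345

σ(2.15) = 0.8957
σ'(2.15) = σ(2.15)(1 - σ(2.15)) = 0.8957 × 0.1043 = 0.09345
∂L/∂z = ∂L/∂h · σ'(z) = -1 × 0.09345 = -0.09345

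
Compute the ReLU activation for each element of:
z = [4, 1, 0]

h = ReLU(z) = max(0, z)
h = [4, 1, 0]

ReLU applied element-wise: max(0,4)=4, max(0,1)=1, max(0,0)=0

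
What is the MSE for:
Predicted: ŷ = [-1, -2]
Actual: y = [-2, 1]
MSE = 5

MSE = (1/2)((-1--2)² + (-2-1)²) = (1/2)(1 + 9) = 5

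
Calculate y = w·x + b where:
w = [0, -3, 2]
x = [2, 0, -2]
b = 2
y = -2

y = (0)(2) + (-3)(0) + (2)(-2) + 2 = -2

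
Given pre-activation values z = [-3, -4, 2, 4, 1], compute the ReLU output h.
h = [0, 0, 2, 4, 1]

ReLU applied element-wise: max(0,-3)=0, max(0,-4)=0, max(0,2)=2, max(0,4)=4, max(0,1)=1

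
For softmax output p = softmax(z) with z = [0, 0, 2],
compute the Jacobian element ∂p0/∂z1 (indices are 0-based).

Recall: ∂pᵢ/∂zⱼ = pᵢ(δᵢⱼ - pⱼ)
∂p0/∂z1 = -0.01134

p = softmax(z) = [0.1065, 0.1065, 0.787]
p0 = 0.1065, p1 = 0.1065

∂p0/∂z1 = -p0 × p1 = -0.1065 × 0.1065 = -0.01134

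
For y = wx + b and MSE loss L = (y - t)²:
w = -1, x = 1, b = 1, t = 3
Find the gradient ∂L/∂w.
∂L/∂w = -6

y = wx + b = (-1)(1) + 1 = 0
∂L/∂y = 2(y - t) = 2(0 - 3) = -6
∂y/∂w = x = 1
∂L/∂w = ∂L/∂y · ∂y/∂w = -6 × 1 = -6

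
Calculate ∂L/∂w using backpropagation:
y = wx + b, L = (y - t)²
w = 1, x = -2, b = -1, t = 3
∂L/∂w = 24

y = wx + b = (1)(-2) + -1 = -3
∂L/∂y = 2(y - t) = 2(-3 - 3) = -12
∂y/∂w = x = -2
∂L/∂w = ∂L/∂y · ∂y/∂w = -12 × -2 = 24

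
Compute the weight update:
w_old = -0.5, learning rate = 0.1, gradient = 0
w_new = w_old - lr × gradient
w_new = -0.5

w_new = w - η·∂L/∂w = -0.5 - 0.1×(0) = -0.5 - (0) = -0.5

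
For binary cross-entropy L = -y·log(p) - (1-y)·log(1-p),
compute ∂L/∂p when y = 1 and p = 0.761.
∂L/∂p = -1.314

∂L/∂p = -y/p + (1-y)/(1-p) = -1/0.761 + 0 = -1.314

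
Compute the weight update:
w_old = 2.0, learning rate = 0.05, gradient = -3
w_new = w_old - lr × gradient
w_new = 2.15

w_new = w - η·∂L/∂w = 2.0 - 0.05×(-3) = 2.0 - (-0.15) = 2.15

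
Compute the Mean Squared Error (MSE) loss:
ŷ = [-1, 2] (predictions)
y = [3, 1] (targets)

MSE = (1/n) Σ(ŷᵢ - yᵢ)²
MSE = 8.5

MSE = (1/2)((-1-3)² + (2-1)²) = (1/2)(16 + 1) = 8.5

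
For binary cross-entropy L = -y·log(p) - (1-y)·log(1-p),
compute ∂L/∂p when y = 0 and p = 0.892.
∂L/∂p = 9.259

∂L/∂p = -y/p + (1-y)/(1-p) = 0 + 1/0.108 = 9.259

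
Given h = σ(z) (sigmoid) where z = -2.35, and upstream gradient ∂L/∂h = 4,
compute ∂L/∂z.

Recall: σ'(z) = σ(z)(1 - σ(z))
∂L/∂z = 0.3179

σ(-2.35) = 0.08707
σ'(-2.35) = σ(-2.35)(1 - σ(-2.35)) = 0.08707 × 0.9129 = 0.07949
∂L/∂z = ∂L/∂h · σ'(z) = 4 × 0.07949 = 0.3179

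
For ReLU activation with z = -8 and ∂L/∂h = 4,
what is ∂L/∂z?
∂L/∂z = 0

h = ReLU(-8) = 0
Since z < 0: ∂h/∂z = 0
∂L/∂z = ∂L/∂h · ∂h/∂z = 4 × 0 = 0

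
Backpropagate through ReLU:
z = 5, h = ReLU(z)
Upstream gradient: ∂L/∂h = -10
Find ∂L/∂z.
∂L/∂z = -10

h = ReLU(5) = 5
Since z > 0: ∂h/∂z = 1
∂L/∂z = ∂L/∂h · ∂h/∂z = -10 × 1 = -10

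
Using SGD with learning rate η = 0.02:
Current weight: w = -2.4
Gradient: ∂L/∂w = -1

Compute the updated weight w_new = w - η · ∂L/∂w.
w_new = -2.38

w_new = w - η·∂L/∂w = -2.4 - 0.02×(-1) = -2.4 - (-0.02) = -2.38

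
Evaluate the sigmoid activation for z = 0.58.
0.6411

sigmoid(0.58) = 1/(1 + e^(-0.58)) = 1/(1 + 0.5599) = 0.6411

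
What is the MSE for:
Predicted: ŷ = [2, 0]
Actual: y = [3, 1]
MSE = 1

MSE = (1/2)((2-3)² + (0-1)²) = (1/2)(1 + 1) = 1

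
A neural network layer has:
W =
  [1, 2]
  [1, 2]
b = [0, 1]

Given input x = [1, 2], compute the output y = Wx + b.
y = [5, 6]

Wx = [1×1 + 2×2, 1×1 + 2×2]
   = [5, 5]
y = Wx + b = [5 + 0, 5 + 1] = [5, 6]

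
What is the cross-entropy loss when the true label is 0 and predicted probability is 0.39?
L = 0.4943

L = -0·log(0.39) - 1·log(0.61) = -log(0.61) = 0.4943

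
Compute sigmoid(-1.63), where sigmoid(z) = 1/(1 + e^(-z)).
0.1638

sigmoid(-1.63) = 1/(1 + e^(1.63)) = 1/(1 + 5.104) = 0.1638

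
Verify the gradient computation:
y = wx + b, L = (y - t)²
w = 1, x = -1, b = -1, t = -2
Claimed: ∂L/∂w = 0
Correct

y = (1)(-1) + -1 = -2
∂L/∂y = 2(y - t) = 2(-2 - -2) = 0
∂y/∂w = x = -1
∂L/∂w = 0 × -1 = 0

Claimed value: 0
Correct: The correct gradient is 0.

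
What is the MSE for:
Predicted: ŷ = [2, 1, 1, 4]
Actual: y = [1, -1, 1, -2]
MSE = 10.25

MSE = (1/4)((2-1)² + (1--1)² + (1-1)² + (4--2)²) = (1/4)(1 + 4 + 0 + 36) = 10.25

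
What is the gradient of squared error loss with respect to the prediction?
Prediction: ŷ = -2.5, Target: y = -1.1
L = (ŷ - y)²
∂L/∂ŷ = -2.8

∂L/∂ŷ = 2(ŷ - y) = 2(-2.5 - -1.1) = 2(-1.4) = -2.8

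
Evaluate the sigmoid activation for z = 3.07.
0.9556

sigmoid(3.07) = 1/(1 + e^(-3.07)) = 1/(1 + 0.04642) = 0.9556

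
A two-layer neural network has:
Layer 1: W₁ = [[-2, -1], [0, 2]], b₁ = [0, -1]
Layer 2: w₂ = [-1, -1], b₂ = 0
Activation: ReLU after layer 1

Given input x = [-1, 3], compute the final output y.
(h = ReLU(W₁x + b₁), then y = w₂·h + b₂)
y = -5

Layer 1 pre-activation: z₁ = [-1, 5]
After ReLU: h = [0, 5]
Layer 2 output: y = -1×0 + -1×5 + 0 = -5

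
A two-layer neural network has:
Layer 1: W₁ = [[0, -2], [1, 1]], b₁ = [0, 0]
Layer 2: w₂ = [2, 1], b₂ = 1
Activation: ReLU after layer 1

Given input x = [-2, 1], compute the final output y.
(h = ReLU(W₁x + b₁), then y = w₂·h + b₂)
y = 1

Layer 1 pre-activation: z₁ = [-2, -1]
After ReLU: h = [0, 0]
Layer 2 output: y = 2×0 + 1×0 + 1 = 1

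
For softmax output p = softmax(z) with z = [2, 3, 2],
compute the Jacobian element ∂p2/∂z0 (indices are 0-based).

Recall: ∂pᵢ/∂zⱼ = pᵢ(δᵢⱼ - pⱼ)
∂p2/∂z0 = -0.04492

p = softmax(z) = [0.2119, 0.5761, 0.2119]
p2 = 0.2119, p0 = 0.2119

∂p2/∂z0 = -p2 × p0 = -0.2119 × 0.2119 = -0.04492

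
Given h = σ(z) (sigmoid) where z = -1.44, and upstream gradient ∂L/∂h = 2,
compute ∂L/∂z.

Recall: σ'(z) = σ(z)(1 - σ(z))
∂L/∂z = 0.3097

σ(-1.44) = 0.1915
σ'(-1.44) = σ(-1.44)(1 - σ(-1.44)) = 0.1915 × 0.8085 = 0.1549
∂L/∂z = ∂L/∂h · σ'(z) = 2 × 0.1549 = 0.3097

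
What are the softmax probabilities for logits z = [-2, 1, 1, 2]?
p = [0.0104, 0.2097, 0.2097, 0.5701]

exp(z) = [0.1353, 2.718, 2.718, 7.389]
Sum = 12.96
p = [0.0104, 0.2097, 0.2097, 0.5701]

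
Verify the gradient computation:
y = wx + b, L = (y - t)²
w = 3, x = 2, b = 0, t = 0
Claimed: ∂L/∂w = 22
Incorrect

y = (3)(2) + 0 = 6
∂L/∂y = 2(y - t) = 2(6 - 0) = 12
∂y/∂w = x = 2
∂L/∂w = 12 × 2 = 24

Claimed value: 22
Incorrect: The correct gradient is 24.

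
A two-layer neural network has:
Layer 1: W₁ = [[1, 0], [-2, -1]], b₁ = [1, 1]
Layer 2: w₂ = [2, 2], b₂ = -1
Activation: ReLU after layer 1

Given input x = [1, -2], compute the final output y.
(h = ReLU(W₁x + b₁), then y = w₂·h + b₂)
y = 5

Layer 1 pre-activation: z₁ = [2, 1]
After ReLU: h = [2, 1]
Layer 2 output: y = 2×2 + 2×1 + -1 = 5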